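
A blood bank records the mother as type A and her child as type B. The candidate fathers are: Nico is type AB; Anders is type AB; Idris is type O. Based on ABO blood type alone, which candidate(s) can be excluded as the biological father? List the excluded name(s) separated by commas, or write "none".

A candidate is excluded only if no genotype consistent with his phenotype could produce a type B child with a type A mother.
Idris (type O): no genotype consistent with that phenotype can produce a type-B child with a type-A mother.

Idris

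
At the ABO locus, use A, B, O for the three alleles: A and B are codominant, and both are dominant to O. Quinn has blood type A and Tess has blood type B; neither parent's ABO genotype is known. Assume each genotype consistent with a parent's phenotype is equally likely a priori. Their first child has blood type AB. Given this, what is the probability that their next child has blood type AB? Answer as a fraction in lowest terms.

Possible genotypes: Quinn ∈ {AA, AO}; Tess ∈ {BB, BO}.
Weight each parental genotype pair by prior × P(type-AB child):
  AA × BB: posterior weight 4/9; P(next child type AB) = 1.
  AA × BO: posterior weight 2/9; P(next child type AB) = 1/2.
  AO × BB: posterior weight 2/9; P(next child type AB) = 1/2.
  AO × BO: posterior weight 1/9; P(next child type AB) = 1/4.
Weighted sum = 25/36.

25/36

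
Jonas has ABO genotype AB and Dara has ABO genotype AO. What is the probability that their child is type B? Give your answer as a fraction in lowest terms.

1/4

ABO cross AB × AO → offspring phenotypes: 1/2 A, 1/4 B, 1/4 AB.
So P(type B) = 1/4.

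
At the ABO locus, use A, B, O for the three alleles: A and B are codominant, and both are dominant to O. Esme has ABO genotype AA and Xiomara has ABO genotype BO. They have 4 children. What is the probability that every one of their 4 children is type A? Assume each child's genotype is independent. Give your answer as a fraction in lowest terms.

1/16

ABO cross AA × BO → 1/2 A, 1/2 AB.
So P(type A) = 1/2 per child.
All 4 independent: (1/2)^4 = 1/16.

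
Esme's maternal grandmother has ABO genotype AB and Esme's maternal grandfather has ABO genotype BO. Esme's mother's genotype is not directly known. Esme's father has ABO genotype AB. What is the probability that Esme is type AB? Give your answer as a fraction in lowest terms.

3/8

Esme's mother's ABO genotype from AB × BO: 1/4 AB, 1/4 AO, 1/4 BB, 1/4 BO.
Crossing each possibility with the father AB and summing P(type AB): 1/4·1/2 + 1/4·1/4 + 1/4·1/2 + 1/4·1/4 = 3/8.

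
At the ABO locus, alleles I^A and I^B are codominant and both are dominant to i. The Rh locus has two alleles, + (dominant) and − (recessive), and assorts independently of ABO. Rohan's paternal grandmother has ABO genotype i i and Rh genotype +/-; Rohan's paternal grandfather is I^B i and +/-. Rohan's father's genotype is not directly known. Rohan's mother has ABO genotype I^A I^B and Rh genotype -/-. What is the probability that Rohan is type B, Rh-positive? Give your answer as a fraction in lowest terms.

Rohan's father's ABO genotype from i i × I^B i: 1/2 I^B i, 1/2 i i.
Crossing each possibility with the mother I^A I^B and summing P(type B): 1/2·1/2 + 1/2·1/2 = 1/2.
Similarly for Rh via the father's Rh distribution: P(Rh+) = 1/2.
Independent loci: 1/2 × 1/2 = 1/4.

1/4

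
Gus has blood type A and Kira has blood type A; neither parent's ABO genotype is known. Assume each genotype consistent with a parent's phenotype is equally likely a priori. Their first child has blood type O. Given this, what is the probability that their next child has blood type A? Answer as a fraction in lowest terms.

Possible genotypes: Gus ∈ {I^A I^A, I^A i}; Kira ∈ {I^A I^A, I^A i}.
Weight each parental genotype pair by prior × P(type-O child):
  I^A i × I^A i: posterior weight 1; P(next child type A) = 3/4.
Weighted sum = 3/4.

3/4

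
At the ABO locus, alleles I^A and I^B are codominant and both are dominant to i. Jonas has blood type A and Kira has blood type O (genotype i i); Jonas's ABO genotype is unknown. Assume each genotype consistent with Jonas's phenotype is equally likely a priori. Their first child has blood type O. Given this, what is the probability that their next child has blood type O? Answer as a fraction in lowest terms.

Possible genotypes: Jonas ∈ {I^A I^A, I^A i}; Kira ∈ {i i}.
Weight each parental genotype pair by prior × P(type-O child):
  I^A i × i i: posterior weight 1; P(next child type O) = 1/2.
Weighted sum = 1/2.

1/2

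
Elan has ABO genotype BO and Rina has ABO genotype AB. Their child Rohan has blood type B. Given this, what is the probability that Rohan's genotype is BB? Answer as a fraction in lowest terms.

1/2

Cross BO × AB → 1/4 AB, 1/4 AO, 1/4 BB, 1/4 BO.
Type-B genotypes among offspring: BB (1/4), BO (1/4); total 1/2.
P(BB | type B) = (1/4) / (1/2) = 1/2.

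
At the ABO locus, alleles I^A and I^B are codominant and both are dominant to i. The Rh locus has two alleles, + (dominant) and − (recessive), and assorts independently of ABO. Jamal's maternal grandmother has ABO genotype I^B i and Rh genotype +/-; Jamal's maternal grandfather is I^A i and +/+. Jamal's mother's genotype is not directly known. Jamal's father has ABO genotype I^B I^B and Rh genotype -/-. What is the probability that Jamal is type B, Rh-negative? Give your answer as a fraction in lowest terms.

3/16

Jamal's mother's ABO genotype from I^B i × I^A i: 1/4 I^A I^B, 1/4 I^A i, 1/4 I^B i, 1/4 i i.
Crossing each possibility with the father I^B I^B and summing P(type B): 1/4·1/2 + 1/4·1/2 + 1/4·1 + 1/4·1 = 3/4.
Similarly for Rh via the mother's Rh distribution: P(Rh-) = 1/4.
Independent loci: 3/4 × 1/4 = 3/16.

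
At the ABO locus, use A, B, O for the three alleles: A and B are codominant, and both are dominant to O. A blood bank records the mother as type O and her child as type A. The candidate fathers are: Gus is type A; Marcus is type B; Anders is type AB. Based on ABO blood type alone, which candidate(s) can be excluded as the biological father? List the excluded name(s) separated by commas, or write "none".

A candidate is excluded only if no genotype consistent with his phenotype could produce a type A child with a type O mother.
Marcus (type B): no genotype consistent with that phenotype can produce a type-A child with a type-O mother.

Marcus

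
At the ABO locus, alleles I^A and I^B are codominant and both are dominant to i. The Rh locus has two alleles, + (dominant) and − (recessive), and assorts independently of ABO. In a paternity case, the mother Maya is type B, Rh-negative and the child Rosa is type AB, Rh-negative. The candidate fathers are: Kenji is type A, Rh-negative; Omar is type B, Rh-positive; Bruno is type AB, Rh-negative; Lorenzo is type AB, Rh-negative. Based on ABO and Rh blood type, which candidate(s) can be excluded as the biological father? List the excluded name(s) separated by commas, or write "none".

Omar

A candidate is excluded only if no genotype consistent with his phenotype could produce a type AB, Rh-negative child with a type B, Rh-negative mother.
Omar (type B, Rh+): no genotype consistent with that phenotype can produce a type-AB Rh- child with a type-B mother.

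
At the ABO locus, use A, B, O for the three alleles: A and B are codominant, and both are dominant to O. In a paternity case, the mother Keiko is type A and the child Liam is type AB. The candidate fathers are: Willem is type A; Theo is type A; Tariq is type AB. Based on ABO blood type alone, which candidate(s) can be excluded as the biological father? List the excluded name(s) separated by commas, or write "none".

A candidate is excluded only if no genotype consistent with his phenotype could produce a type AB child with a type A mother.
Willem (type A): no genotype consistent with that phenotype can produce a type-AB child with a type-A mother.
Theo (type A): no genotype consistent with that phenotype can produce a type-AB child with a type-A mother.

Willem, Theo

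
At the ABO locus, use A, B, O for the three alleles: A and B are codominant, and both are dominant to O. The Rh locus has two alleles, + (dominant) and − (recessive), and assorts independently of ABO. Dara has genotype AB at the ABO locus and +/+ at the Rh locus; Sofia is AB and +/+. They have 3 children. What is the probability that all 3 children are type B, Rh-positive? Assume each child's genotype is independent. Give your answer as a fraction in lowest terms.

1/64

ABO cross AB × AB → 1/4 A, 1/4 B, 1/2 AB.
Rh cross +/+ × +/+ → 1 Rh+; so P(type B, Rh-positive) = 1/4 × 1 = 1/4 per child.
All 3 independent: (1/4)^3 = 1/64.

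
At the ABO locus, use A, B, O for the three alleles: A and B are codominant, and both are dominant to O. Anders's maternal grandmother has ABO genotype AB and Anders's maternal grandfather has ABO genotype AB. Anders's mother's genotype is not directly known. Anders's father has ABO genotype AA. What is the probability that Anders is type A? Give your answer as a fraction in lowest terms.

Anders's mother's ABO genotype from AB × AB: 1/4 AA, 1/2 AB, 1/4 BB.
Crossing each possibility with the father AA and summing P(type A): 1/4·1 + 1/2·1/2 + 1/4·0 = 1/2.

1/2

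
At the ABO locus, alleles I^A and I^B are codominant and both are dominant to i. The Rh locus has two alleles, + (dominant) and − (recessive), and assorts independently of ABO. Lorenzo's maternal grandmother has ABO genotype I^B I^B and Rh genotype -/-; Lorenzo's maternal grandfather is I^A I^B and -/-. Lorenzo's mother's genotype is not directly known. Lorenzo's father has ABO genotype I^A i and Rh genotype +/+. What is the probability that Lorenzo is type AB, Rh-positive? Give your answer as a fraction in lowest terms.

Lorenzo's mother's ABO genotype from I^B I^B × I^A I^B: 1/2 I^A I^B, 1/2 I^B I^B.
Crossing each possibility with the father I^A i and summing P(type AB): 1/2·1/4 + 1/2·1/2 = 3/8.
Similarly for Rh via the mother's Rh distribution: P(Rh+) = 1.
Independent loci: 3/8 × 1 = 3/8.

3/8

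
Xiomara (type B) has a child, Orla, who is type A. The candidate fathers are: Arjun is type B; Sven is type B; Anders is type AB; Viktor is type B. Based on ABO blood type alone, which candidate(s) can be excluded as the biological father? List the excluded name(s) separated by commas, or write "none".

A candidate is excluded only if no genotype consistent with his phenotype could produce a type A child with a type B mother.
Arjun (type B): no genotype consistent with that phenotype can produce a type-A child with a type-B mother.
Sven (type B): no genotype consistent with that phenotype can produce a type-A child with a type-B mother.
Viktor (type B): no genotype consistent with that phenotype can produce a type-A child with a type-B mother.

Arjun, Sven, Viktor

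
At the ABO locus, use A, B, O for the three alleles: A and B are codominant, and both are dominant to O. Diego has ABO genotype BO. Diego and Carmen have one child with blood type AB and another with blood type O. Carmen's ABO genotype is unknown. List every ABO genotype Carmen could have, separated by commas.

AO

For each candidate genotype of Carmen, check whether crossing it with BO can produce every observed child phenotype.
  AA → possible child types {A, AB} ✗
  AB → possible child types {A, B, AB} ✗
  AO → possible child types {O, A, B, AB} ✓
  BB → possible child types {B} ✗
  BO → possible child types {O, B} ✗
  OO → possible child types {O, B} ✗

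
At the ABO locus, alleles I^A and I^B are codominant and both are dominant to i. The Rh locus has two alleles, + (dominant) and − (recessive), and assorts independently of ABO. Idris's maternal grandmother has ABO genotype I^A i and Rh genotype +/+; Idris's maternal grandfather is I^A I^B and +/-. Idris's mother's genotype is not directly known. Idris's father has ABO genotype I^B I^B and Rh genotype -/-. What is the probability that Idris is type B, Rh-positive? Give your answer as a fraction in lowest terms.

Idris's mother's ABO genotype from I^A i × I^A I^B: 1/4 I^A I^A, 1/4 I^A I^B, 1/4 I^A i, 1/4 I^B i.
Crossing each possibility with the father I^B I^B and summing P(type B): 1/4·0 + 1/4·1/2 + 1/4·1/2 + 1/4·1 = 1/2.
Similarly for Rh via the mother's Rh distribution: P(Rh+) = 3/4.
Independent loci: 1/2 × 3/4 = 3/8.

3/8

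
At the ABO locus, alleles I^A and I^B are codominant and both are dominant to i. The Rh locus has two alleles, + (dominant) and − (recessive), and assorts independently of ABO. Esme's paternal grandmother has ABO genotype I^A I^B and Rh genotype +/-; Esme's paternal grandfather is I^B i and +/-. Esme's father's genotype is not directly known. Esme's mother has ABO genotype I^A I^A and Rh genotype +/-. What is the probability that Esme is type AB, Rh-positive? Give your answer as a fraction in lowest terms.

3/8

Esme's father's ABO genotype from I^A I^B × I^B i: 1/4 I^A I^B, 1/4 I^A i, 1/4 I^B I^B, 1/4 I^B i.
Crossing each possibility with the mother I^A I^A and summing P(type AB): 1/4·1/2 + 1/4·0 + 1/4·1 + 1/4·1/2 = 1/2.
Similarly for Rh via the father's Rh distribution: P(Rh+) = 3/4.
Independent loci: 1/2 × 3/4 = 3/8.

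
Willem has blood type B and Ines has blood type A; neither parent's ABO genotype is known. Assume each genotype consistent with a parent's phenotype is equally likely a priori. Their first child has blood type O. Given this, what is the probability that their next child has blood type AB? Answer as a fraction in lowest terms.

1/4

Possible genotypes: Willem ∈ {BB, BO}; Ines ∈ {AA, AO}.
Weight each parental genotype pair by prior × P(type-O child):
  BO × AO: posterior weight 1; P(next child type AB) = 1/4.
Weighted sum = 1/4.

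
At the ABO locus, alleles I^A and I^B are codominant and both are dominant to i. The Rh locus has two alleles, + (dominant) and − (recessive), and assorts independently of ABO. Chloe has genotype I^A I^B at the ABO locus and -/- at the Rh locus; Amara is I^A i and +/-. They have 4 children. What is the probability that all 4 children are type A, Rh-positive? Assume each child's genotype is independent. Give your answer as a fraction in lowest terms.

ABO cross I^A I^B × I^A i → 1/2 A, 1/4 B, 1/4 AB.
Rh cross -/- × +/- → 1/2 Rh+, 1/2 Rh-; so P(type A, Rh-positive) = 1/2 × 1/2 = 1/4 per child.
All 4 independent: (1/4)^4 = 1/256.

1/256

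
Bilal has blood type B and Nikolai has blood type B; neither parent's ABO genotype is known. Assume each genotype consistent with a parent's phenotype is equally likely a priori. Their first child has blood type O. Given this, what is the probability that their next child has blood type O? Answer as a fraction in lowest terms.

1/4

Possible genotypes: Bilal ∈ {I^B I^B, I^B i}; Nikolai ∈ {I^B I^B, I^B i}.
Weight each parental genotype pair by prior × P(type-O child):
  I^B i × I^B i: posterior weight 1; P(next child type O) = 1/4.
Weighted sum = 1/4.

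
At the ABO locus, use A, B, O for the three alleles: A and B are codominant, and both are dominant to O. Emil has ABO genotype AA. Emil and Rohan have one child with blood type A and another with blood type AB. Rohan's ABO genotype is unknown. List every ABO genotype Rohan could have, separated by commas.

AB, BO

For each candidate genotype of Rohan, check whether crossing it with AA can produce every observed child phenotype.
  AA → possible child types {A} ✗
  AB → possible child types {A, AB} ✓
  AO → possible child types {A} ✗
  BB → possible child types {AB} ✗
  BO → possible child types {A, AB} ✓
  OO → possible child types {A} ✗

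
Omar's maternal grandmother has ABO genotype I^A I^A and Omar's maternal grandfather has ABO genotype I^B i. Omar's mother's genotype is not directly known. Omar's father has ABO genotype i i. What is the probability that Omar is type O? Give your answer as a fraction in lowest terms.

Omar's mother's ABO genotype from I^A I^A × I^B i: 1/2 I^A I^B, 1/2 I^A i.
Crossing each possibility with the father i i and summing P(type O): 1/2·0 + 1/2·1/2 = 1/4.

1/4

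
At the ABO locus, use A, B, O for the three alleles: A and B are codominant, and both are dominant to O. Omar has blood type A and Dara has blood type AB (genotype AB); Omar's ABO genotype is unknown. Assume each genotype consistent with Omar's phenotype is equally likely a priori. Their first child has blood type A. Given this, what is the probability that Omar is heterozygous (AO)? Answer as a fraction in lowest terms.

1/2

Possible genotypes: Omar ∈ {AA, AO}; Dara ∈ {AB}.
Weight each parental genotype pair by prior × P(type-A child):
  AA × AB: posterior weight 1/2.
  AO × AB: posterior weight 1/2.
Sum the posterior weight over pairs where Omar is AO: 1/2.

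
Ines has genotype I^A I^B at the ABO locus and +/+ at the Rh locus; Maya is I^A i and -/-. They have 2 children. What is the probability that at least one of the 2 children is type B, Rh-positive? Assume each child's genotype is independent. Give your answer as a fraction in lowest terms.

7/16

ABO cross I^A I^B × I^A i → 1/2 A, 1/4 B, 1/4 AB.
Rh cross +/+ × -/- → 1 Rh+; so P(type B, Rh-positive) = 1/4 × 1 = 1/4 per child.
P(none) = (3/4)^2 = 9/16; P(at least one) = 1 − 9/16 = 7/16.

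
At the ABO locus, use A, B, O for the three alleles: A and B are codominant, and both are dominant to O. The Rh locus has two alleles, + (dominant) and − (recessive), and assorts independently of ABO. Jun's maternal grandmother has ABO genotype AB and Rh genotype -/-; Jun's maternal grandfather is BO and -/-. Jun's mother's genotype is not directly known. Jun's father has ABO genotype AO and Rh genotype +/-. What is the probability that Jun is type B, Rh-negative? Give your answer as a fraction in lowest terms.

1/8

Jun's mother's ABO genotype from AB × BO: 1/4 AB, 1/4 AO, 1/4 BB, 1/4 BO.
Crossing each possibility with the father AO and summing P(type B): 1/4·1/4 + 1/4·0 + 1/4·1/2 + 1/4·1/4 = 1/4.
Similarly for Rh via the mother's Rh distribution: P(Rh-) = 1/2.
Independent loci: 1/4 × 1/2 = 1/8.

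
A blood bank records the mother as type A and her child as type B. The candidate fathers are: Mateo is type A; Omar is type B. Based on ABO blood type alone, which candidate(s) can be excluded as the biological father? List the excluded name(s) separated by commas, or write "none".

A candidate is excluded only if no genotype consistent with his phenotype could produce a type B child with a type A mother.
Mateo (type A): no genotype consistent with that phenotype can produce a type-B child with a type-A mother.

Mateo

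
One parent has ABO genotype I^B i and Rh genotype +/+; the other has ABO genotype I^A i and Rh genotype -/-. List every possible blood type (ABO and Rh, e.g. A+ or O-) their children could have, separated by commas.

O+, A+, B+, AB+

Gametes from I^B i × I^A i give offspring ABO genotypes I^A I^B, I^A i, I^B i, i i, i.e. phenotypes O, A, B, AB.
Rh cross +/+ × -/- → phenotypes Rh+.
Combining independently: O+, A+, B+, AB+.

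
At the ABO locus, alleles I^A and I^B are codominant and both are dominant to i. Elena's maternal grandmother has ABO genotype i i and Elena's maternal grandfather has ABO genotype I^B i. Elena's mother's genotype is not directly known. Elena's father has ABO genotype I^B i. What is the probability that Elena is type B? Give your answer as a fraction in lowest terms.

5/8

Elena's mother's ABO genotype from i i × I^B i: 1/2 I^B i, 1/2 i i.
Crossing each possibility with the father I^B i and summing P(type B): 1/2·3/4 + 1/2·1/2 = 5/8.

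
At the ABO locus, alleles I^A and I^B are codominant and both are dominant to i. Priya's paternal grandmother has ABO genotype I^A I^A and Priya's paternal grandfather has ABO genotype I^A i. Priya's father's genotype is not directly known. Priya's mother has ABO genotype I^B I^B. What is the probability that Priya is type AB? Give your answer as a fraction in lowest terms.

Priya's father's ABO genotype from I^A I^A × I^A i: 1/2 I^A I^A, 1/2 I^A i.
Crossing each possibility with the mother I^B I^B and summing P(type AB): 1/2·1 + 1/2·1/2 = 3/4.

3/4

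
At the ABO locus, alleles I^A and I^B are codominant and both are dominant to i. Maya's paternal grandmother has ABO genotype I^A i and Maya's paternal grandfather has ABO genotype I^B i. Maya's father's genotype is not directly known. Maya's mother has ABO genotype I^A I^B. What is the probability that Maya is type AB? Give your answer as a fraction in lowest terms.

1/4

Maya's father's ABO genotype from I^A i × I^B i: 1/4 I^A I^B, 1/4 I^A i, 1/4 I^B i, 1/4 i i.
Crossing each possibility with the mother I^A I^B and summing P(type AB): 1/4·1/2 + 1/4·1/4 + 1/4·1/4 + 1/4·0 = 1/4.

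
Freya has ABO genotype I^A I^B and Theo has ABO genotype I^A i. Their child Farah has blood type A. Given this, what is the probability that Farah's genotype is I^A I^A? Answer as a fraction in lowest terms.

Cross I^A I^B × I^A i → 1/4 I^A I^A, 1/4 I^A I^B, 1/4 I^A i, 1/4 I^B i.
Type-A genotypes among offspring: I^A I^A (1/4), I^A i (1/4); total 1/2.
P(I^A I^A | type A) = (1/4) / (1/2) = 1/2.

1/2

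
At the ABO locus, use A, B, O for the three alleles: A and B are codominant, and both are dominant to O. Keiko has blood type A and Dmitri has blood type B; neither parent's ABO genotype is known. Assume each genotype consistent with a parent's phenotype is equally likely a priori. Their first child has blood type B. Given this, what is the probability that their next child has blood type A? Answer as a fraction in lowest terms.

1/12

Possible genotypes: Keiko ∈ {AA, AO}; Dmitri ∈ {BB, BO}.
Weight each parental genotype pair by prior × P(type-B child):
  AO × BB: posterior weight 2/3; P(next child type A) = 0.
  AO × BO: posterior weight 1/3; P(next child type A) = 1/4.
Weighted sum = 1/12.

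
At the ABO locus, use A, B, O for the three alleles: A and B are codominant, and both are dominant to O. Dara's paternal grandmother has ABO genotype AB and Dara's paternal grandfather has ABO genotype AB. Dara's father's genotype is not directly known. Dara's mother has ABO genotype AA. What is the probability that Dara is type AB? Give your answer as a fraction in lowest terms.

Dara's father's ABO genotype from AB × AB: 1/4 AA, 1/2 AB, 1/4 BB.
Crossing each possibility with the mother AA and summing P(type AB): 1/4·0 + 1/2·1/2 + 1/4·1 = 1/2.

1/2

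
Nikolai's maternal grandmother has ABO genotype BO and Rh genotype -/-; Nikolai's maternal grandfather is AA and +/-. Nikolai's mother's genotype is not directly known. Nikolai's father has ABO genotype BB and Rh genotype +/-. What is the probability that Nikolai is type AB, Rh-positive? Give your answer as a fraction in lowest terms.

Nikolai's mother's ABO genotype from BO × AA: 1/2 AB, 1/2 AO.
Crossing each possibility with the father BB and summing P(type AB): 1/2·1/2 + 1/2·1/2 = 1/2.
Similarly for Rh via the mother's Rh distribution: P(Rh+) = 5/8.
Independent loci: 1/2 × 5/8 = 5/16.

5/16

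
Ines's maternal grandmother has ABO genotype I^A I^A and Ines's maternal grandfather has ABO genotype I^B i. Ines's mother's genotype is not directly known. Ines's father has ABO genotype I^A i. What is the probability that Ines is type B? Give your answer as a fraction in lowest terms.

Ines's mother's ABO genotype from I^A I^A × I^B i: 1/2 I^A I^B, 1/2 I^A i.
Crossing each possibility with the father I^A i and summing P(type B): 1/2·1/4 + 1/2·0 = 1/8.

1/8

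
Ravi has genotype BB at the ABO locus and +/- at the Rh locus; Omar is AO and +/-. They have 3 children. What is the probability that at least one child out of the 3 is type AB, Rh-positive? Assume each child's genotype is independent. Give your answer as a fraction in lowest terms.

ABO cross BB × AO → 1/2 B, 1/2 AB.
Rh cross +/- × +/- → 3/4 Rh+, 1/4 Rh-; so P(type AB, Rh-positive) = 1/2 × 3/4 = 3/8 per child.
P(none) = (5/8)^3 = 125/512; P(at least one) = 1 − 125/512 = 387/512.

387/512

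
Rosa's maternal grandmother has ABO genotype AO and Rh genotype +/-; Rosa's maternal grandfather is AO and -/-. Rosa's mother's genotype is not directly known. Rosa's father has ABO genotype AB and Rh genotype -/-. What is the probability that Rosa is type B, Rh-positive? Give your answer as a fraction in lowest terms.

1/16

Rosa's mother's ABO genotype from AO × AO: 1/4 AA, 1/2 AO, 1/4 OO.
Crossing each possibility with the father AB and summing P(type B): 1/4·0 + 1/2·1/4 + 1/4·1/2 = 1/4.
Similarly for Rh via the mother's Rh distribution: P(Rh+) = 1/4.
Independent loci: 1/4 × 1/4 = 1/16.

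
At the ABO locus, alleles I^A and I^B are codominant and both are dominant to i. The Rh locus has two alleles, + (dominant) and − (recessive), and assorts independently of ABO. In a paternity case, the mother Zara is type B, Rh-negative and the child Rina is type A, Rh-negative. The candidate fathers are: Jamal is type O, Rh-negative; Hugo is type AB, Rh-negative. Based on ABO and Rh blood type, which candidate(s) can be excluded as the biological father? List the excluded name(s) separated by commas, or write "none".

A candidate is excluded only if no genotype consistent with his phenotype could produce a type A, Rh-negative child with a type B, Rh-negative mother.
Jamal (type O, Rh-): no genotype consistent with that phenotype can produce a type-A Rh- child with a type-B mother.

Jamal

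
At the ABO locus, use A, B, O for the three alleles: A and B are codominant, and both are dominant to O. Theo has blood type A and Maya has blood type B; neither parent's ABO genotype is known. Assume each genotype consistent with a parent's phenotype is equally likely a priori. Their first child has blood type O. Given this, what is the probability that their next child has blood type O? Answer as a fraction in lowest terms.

Possible genotypes: Theo ∈ {AA, AO}; Maya ∈ {BB, BO}.
Weight each parental genotype pair by prior × P(type-O child):
  AO × BO: posterior weight 1; P(next child type O) = 1/4.
Weighted sum = 1/4.

1/4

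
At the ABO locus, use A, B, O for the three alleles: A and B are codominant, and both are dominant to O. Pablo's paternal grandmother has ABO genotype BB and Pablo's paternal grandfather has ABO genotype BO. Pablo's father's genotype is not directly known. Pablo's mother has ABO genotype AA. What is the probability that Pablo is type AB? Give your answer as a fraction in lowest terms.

Pablo's father's ABO genotype from BB × BO: 1/2 BB, 1/2 BO.
Crossing each possibility with the mother AA and summing P(type AB): 1/2·1 + 1/2·1/2 = 3/4.

3/4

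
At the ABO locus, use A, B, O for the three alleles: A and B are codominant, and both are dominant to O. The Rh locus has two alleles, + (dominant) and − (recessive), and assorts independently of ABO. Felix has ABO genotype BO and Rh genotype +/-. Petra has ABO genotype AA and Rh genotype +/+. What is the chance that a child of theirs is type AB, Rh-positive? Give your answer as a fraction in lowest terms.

1/2

ABO cross BO × AA → offspring phenotypes: 1/2 A, 1/2 AB.
Rh cross +/- × +/+ → 1 Rh+.
Independent loci: P(type AB, Rh-positive) = 1/2 × 1 = 1/2.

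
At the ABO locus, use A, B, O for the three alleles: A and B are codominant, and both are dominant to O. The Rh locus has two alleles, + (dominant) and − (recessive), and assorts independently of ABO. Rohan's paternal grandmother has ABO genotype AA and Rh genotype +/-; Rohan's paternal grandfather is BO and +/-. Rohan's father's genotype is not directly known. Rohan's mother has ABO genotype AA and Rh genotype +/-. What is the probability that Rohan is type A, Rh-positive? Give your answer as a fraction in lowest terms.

Rohan's father's ABO genotype from AA × BO: 1/2 AB, 1/2 AO.
Crossing each possibility with the mother AA and summing P(type A): 1/2·1/2 + 1/2·1 = 3/4.
Similarly for Rh via the father's Rh distribution: P(Rh+) = 3/4.
Independent loci: 3/4 × 3/4 = 9/16.

9/16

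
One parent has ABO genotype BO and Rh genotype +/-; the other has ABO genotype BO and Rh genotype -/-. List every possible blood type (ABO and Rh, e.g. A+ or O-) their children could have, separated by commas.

O+, O-, B+, B-

Gametes from BO × BO give offspring ABO genotypes BB, BO, OO, i.e. phenotypes O, B.
Rh cross +/- × -/- → phenotypes Rh+, Rh-.
Combining independently: O+, O-, B+, B-.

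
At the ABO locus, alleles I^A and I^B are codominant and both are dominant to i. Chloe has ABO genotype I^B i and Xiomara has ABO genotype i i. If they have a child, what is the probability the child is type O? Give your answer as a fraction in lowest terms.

1/2

ABO cross I^B i × i i → offspring phenotypes: 1/2 O, 1/2 B.
So P(type O) = 1/2.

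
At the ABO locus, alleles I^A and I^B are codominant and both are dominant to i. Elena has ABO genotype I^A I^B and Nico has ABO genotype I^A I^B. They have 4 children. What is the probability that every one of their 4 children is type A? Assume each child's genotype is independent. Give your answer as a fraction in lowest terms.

ABO cross I^A I^B × I^A I^B → 1/4 A, 1/4 B, 1/2 AB.
So P(type A) = 1/4 per child.
All 4 independent: (1/4)^4 = 1/256.

1/256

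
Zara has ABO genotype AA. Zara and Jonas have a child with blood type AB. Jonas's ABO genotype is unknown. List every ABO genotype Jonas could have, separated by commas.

For each candidate genotype of Jonas, check whether crossing it with AA can produce every observed child phenotype.
  AA → possible child types {A} ✗
  AB → possible child types {A, AB} ✓
  AO → possible child types {A} ✗
  BB → possible child types {AB} ✓
  BO → possible child types {A, AB} ✓
  OO → possible child types {A} ✗

AB, BB, BO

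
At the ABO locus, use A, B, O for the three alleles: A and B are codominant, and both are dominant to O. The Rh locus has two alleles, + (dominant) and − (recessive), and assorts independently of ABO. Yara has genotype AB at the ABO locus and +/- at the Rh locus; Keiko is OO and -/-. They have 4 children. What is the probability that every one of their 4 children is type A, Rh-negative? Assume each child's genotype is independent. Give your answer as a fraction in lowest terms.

1/256

ABO cross AB × OO → 1/2 A, 1/2 B.
Rh cross +/- × -/- → 1/2 Rh+, 1/2 Rh-; so P(type A, Rh-negative) = 1/2 × 1/2 = 1/4 per child.
All 4 independent: (1/4)^4 = 1/256.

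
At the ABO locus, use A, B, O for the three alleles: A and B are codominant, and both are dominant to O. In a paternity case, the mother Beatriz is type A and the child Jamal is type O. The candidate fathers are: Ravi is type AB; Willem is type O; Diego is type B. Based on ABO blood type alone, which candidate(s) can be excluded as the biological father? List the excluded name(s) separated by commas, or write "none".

Ravi

A candidate is excluded only if no genotype consistent with his phenotype could produce a type O child with a type A mother.
Ravi (type AB): no genotype consistent with that phenotype can produce a type-O child with a type-A mother.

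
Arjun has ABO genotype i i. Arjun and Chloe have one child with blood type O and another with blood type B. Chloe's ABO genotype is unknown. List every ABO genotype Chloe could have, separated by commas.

For each candidate genotype of Chloe, check whether crossing it with i i can produce every observed child phenotype.
  I^A I^A → possible child types {A} ✗
  I^A I^B → possible child types {A, B} ✗
  I^A i → possible child types {O, A} ✗
  I^B I^B → possible child types {B} ✗
  I^B i → possible child types {O, B} ✓
  i i → possible child types {O} ✗

I^B i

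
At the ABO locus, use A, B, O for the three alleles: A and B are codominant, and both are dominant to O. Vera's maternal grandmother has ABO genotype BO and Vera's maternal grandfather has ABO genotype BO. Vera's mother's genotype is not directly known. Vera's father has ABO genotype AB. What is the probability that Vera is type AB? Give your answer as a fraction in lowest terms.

Vera's mother's ABO genotype from BO × BO: 1/4 BB, 1/2 BO, 1/4 OO.
Crossing each possibility with the father AB and summing P(type AB): 1/4·1/2 + 1/2·1/4 + 1/4·0 = 1/4.

1/4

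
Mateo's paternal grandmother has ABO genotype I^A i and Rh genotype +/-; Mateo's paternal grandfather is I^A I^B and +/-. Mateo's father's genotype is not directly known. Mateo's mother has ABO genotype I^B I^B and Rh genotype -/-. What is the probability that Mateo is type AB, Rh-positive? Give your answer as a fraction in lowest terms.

Mateo's father's ABO genotype from I^A i × I^A I^B: 1/4 I^A I^A, 1/4 I^A I^B, 1/4 I^A i, 1/4 I^B i.
Crossing each possibility with the mother I^B I^B and summing P(type AB): 1/4·1 + 1/4·1/2 + 1/4·1/2 + 1/4·0 = 1/2.
Similarly for Rh via the father's Rh distribution: P(Rh+) = 1/2.
Independent loci: 1/2 × 1/2 = 1/4.

1/4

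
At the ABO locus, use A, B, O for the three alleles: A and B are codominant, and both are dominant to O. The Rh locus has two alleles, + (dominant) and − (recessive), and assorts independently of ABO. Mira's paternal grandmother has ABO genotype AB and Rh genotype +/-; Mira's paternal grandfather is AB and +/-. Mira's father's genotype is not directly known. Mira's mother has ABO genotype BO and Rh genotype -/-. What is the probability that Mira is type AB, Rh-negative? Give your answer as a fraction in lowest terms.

Mira's father's ABO genotype from AB × AB: 1/4 AA, 1/2 AB, 1/4 BB.
Crossing each possibility with the mother BO and summing P(type AB): 1/4·1/2 + 1/2·1/4 + 1/4·0 = 1/4.
Similarly for Rh via the father's Rh distribution: P(Rh-) = 1/2.
Independent loci: 1/4 × 1/2 = 1/8.

1/8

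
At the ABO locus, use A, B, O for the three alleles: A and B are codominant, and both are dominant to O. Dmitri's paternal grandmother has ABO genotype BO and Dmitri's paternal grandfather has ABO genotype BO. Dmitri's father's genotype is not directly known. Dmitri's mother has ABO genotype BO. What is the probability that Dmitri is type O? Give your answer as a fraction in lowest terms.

Dmitri's father's ABO genotype from BO × BO: 1/4 BB, 1/2 BO, 1/4 OO.
Crossing each possibility with the mother BO and summing P(type O): 1/4·0 + 1/2·1/4 + 1/4·1/2 = 1/4.

1/4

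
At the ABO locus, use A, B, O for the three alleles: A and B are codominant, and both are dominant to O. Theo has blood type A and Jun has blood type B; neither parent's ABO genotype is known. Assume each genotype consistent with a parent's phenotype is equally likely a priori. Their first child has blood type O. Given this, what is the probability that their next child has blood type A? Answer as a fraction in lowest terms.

1/4

Possible genotypes: Theo ∈ {AA, AO}; Jun ∈ {BB, BO}.
Weight each parental genotype pair by prior × P(type-O child):
  AO × BO: posterior weight 1; P(next child type A) = 1/4.
Weighted sum = 1/4.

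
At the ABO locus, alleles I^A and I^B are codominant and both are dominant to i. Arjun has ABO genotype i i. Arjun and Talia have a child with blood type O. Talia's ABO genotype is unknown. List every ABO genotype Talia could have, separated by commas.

I^A i, I^B i, i i

For each candidate genotype of Talia, check whether crossing it with i i can produce every observed child phenotype.
  I^A I^A → possible child types {A} ✗
  I^A I^B → possible child types {A, B} ✗
  I^A i → possible child types {O, A} ✓
  I^B I^B → possible child types {B} ✗
  I^B i → possible child types {O, B} ✓
  i i → possible child types {O} ✓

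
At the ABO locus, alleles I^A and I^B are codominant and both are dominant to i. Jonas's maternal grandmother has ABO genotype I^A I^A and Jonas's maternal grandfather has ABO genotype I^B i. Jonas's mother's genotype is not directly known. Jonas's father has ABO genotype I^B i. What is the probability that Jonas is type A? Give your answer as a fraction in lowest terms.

Jonas's mother's ABO genotype from I^A I^A × I^B i: 1/2 I^A I^B, 1/2 I^A i.
Crossing each possibility with the father I^B i and summing P(type A): 1/2·1/4 + 1/2·1/4 = 1/4.

1/4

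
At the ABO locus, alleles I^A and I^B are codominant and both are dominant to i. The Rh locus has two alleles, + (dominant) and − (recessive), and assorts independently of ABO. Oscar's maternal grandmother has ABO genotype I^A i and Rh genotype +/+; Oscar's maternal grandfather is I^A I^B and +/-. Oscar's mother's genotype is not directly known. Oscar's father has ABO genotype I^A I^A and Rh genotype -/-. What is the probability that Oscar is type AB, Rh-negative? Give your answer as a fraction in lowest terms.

Oscar's mother's ABO genotype from I^A i × I^A I^B: 1/4 I^A I^A, 1/4 I^A I^B, 1/4 I^A i, 1/4 I^B i.
Crossing each possibility with the father I^A I^A and summing P(type AB): 1/4·0 + 1/4·1/2 + 1/4·0 + 1/4·1/2 = 1/4.
Similarly for Rh via the mother's Rh distribution: P(Rh-) = 1/4.
Independent loci: 1/4 × 1/4 = 1/16.

1/16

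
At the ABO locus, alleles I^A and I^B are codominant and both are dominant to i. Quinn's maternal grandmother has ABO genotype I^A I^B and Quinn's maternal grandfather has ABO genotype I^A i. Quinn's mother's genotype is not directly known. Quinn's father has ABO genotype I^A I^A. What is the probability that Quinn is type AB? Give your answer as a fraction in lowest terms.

Quinn's mother's ABO genotype from I^A I^B × I^A i: 1/4 I^A I^A, 1/4 I^A I^B, 1/4 I^A i, 1/4 I^B i.
Crossing each possibility with the father I^A I^A and summing P(type AB): 1/4·0 + 1/4·1/2 + 1/4·0 + 1/4·1/2 = 1/4.

1/4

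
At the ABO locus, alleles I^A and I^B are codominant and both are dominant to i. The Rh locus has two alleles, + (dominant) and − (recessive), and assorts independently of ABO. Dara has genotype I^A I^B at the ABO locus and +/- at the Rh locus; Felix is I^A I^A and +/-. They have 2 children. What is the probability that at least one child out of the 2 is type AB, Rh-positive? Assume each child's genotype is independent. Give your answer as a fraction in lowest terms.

ABO cross I^A I^B × I^A I^A → 1/2 A, 1/2 AB.
Rh cross +/- × +/- → 3/4 Rh+, 1/4 Rh-; so P(type AB, Rh-positive) = 1/2 × 3/4 = 3/8 per child.
P(none) = (5/8)^2 = 25/64; P(at least one) = 1 − 25/64 = 39/64.

39/64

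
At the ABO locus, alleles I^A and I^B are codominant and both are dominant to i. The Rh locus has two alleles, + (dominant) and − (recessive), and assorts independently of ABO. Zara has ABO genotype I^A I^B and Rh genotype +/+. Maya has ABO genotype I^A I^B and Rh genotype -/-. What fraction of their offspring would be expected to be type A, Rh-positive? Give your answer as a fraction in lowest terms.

1/4

ABO cross I^A I^B × I^A I^B → offspring phenotypes: 1/4 A, 1/4 B, 1/2 AB.
Rh cross +/+ × -/- → 1 Rh+.
Independent loci: P(type A, Rh-positive) = 1/4 × 1 = 1/4.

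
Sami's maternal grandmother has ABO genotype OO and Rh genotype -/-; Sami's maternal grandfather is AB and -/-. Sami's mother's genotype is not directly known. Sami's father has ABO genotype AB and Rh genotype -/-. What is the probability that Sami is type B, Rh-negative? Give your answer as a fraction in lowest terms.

3/8

Sami's mother's ABO genotype from OO × AB: 1/2 AO, 1/2 BO.
Crossing each possibility with the father AB and summing P(type B): 1/2·1/4 + 1/2·1/2 = 3/8.
Similarly for Rh via the mother's Rh distribution: P(Rh-) = 1.
Independent loci: 3/8 × 1 = 3/8.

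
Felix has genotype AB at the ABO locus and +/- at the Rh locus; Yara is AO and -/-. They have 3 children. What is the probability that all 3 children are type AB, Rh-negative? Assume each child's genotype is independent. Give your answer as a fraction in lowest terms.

ABO cross AB × AO → 1/2 A, 1/4 B, 1/4 AB.
Rh cross +/- × -/- → 1/2 Rh+, 1/2 Rh-; so P(type AB, Rh-negative) = 1/4 × 1/2 = 1/8 per child.
All 3 independent: (1/8)^3 = 1/512.

1/512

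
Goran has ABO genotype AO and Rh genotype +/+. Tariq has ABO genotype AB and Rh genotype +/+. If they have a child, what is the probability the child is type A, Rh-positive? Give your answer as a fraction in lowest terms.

1/2

ABO cross AO × AB → offspring phenotypes: 1/2 A, 1/4 B, 1/4 AB.
Rh cross +/+ × +/+ → 1 Rh+.
Independent loci: P(type A, Rh-positive) = 1/2 × 1 = 1/2.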